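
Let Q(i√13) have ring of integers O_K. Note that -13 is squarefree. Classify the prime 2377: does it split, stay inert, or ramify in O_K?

remains prime (inert)

Since -13 ≢ 1 mod 4, the ring of integers is ℤ[√-13] with discriminant 4·(-13) = -52.
2377 ∤ -52, so 2377 is unramified.
(-13/2377) = 2364^1188 mod 2377 = 2376, giving Legendre symbol -1.
Legendre symbol -1 ⇒ 2377 is inert.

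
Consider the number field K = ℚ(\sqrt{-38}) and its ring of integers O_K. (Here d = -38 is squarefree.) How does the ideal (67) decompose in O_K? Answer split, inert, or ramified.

-38 mod 4 = 2, hence disc K = 4·(-38) = -152 and O_K = ℤ[√-38].
Since gcd(67, -152) = 1 the prime 67 does not ramify.
(-38/67) = 29^33 mod 67 = 1, giving Legendre symbol 1.
Legendre symbol 1 ⇒ 67 is split.

split — (67) = 𝔭₁𝔭₂ with 𝔭₁ ≠ 𝔭₂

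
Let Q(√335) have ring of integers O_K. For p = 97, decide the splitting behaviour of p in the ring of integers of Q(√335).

split — (97) = 𝔭₁𝔭₂ with 𝔭₁ ≠ 𝔭₂

d = 335 ≡ 3 (mod 4), so O_K = ℤ[√335] and disc(K) = 4d = 1340.
97 ∤ 1340, so 97 is unramified.
(335/97) = 44^48 mod 97 = 1, giving Legendre symbol 1.
(335/97) = 1, so 97 splits.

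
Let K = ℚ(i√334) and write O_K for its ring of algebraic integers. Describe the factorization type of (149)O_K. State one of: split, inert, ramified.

-334 mod 4 = 2, hence disc K = 4·(-334) = -1336 and O_K = ℤ[√-334].
149 ∤ -1336, so 149 is unramified.
Euler's criterion: (-334)^74 mod 149 = 1. Thus (-334|149) = 1.
d is a quadratic residue mod p, hence 149 splits in O_K.

p splits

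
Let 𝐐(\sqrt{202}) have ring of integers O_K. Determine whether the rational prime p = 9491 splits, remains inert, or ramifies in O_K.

splits completely

202 mod 4 = 2, hence disc K = 4·202 = 808 and O_K = ℤ[√202].
disc(K) = 808 is not divisible by 9491; 9491 is unramified.
Euler's criterion: 202^4745 mod 9491 = 1. Thus (202|9491) = 1.
(202/9491) = 1, so 9491 splits.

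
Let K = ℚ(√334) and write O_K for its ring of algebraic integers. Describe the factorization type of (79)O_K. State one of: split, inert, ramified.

334 mod 4 = 2, hence disc K = 4·334 = 1336 and O_K = ℤ[√334].
79 ∤ 1336, so 79 is unramified.
Compute (334/79) via Euler: 18^((79-1)/2) mod 79 = 1, so (334/79) = 1.
Legendre symbol 1 ⇒ 79 is split.

79 splits in O_K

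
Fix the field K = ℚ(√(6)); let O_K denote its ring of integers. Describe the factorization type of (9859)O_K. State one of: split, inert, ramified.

split — (9859) = 𝔭₁𝔭₂ with 𝔭₁ ≠ 𝔭₂

Since 6 ≢ 1 mod 4, the ring of integers is ℤ[√6] with discriminant 4·6 = 24.
9859 ∤ 24, so 9859 is unramified.
(6/9859) = 6^4929 mod 9859 = 1, giving Legendre symbol 1.
d is a quadratic residue mod p, hence 9859 splits in O_K.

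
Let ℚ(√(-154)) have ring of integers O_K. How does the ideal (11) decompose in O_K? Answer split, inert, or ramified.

-154 mod 4 = 2, hence disc K = 4·(-154) = -616 and O_K = ℤ[√-154].
11 divides disc(K) = -616, so 11 ramifies.

11 is ramified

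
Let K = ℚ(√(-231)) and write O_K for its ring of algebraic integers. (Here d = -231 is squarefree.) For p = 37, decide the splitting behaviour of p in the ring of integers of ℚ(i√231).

Since -231 ≡ 1 mod 4, the ring of integers is ℤ[(1+√-231)/2] with discriminant -231.
Since gcd(37, -231) = 1 the prime 37 does not ramify.
(-231/37) = 28^18 mod 37 = 1, giving Legendre symbol 1.
Legendre symbol 1 ⇒ 37 is split.

p splits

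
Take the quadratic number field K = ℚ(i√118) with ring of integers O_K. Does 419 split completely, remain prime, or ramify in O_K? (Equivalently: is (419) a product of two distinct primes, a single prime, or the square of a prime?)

Since -118 ≢ 1 mod 4, the ring of integers is ℤ[√-118] with discriminant 4·(-118) = -472.
disc(K) = -472 is not divisible by 419; 419 is unramified.
(-118/419) = 301^209 mod 419 = 1, giving Legendre symbol 1.
d is a quadratic residue mod p, hence 419 splits in O_K.

split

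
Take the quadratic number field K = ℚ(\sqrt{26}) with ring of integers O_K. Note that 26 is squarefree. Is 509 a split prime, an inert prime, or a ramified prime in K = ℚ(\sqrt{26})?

26 mod 4 = 2, hence disc K = 4·26 = 104 and O_K = ℤ[√26].
disc(K) = 104 is not divisible by 509; 509 is unramified.
Compute (26/509) via Euler: 26^((509-1)/2) mod 509 = 1, so (26/509) = 1.
(26/509) = 1, so 509 splits.

p splits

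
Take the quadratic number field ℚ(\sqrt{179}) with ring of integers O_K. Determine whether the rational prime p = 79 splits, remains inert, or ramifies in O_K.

179 mod 4 = 3, hence disc K = 4·179 = 716 and O_K = ℤ[√179].
79 ∤ 716, so 79 is unramified.
Euler's criterion: 179^39 mod 79 = 1. Thus (179|79) = 1.
d is a quadratic residue mod p, hence 79 splits in O_K.

79 splits in O_K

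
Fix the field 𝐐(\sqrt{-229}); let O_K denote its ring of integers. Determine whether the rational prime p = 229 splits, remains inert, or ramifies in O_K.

229 is ramified

Since -229 ≢ 1 mod 4, the ring of integers is ℤ[√-229] with discriminant 4·(-229) = -916.
disc(K) = -916 = 229·(-4), so p = 229 is ramified.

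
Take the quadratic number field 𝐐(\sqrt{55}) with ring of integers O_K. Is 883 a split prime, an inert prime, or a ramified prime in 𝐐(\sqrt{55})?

p splits

55 mod 4 = 3, hence disc K = 4·55 = 220 and O_K = ℤ[√55].
disc(K) = 220 is not divisible by 883; 883 is unramified.
Legendre symbol by Euler's criterion: (55/883) ≡ 55^441 ≡ 1 (mod 883), i.e. (55/883) = 1.
(55/883) = 1, so 883 splits.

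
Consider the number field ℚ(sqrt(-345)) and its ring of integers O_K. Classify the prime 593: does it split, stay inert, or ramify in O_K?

Since -345 ≢ 1 mod 4, the ring of integers is ℤ[√-345] with discriminant 4·(-345) = -1380.
disc(K) = -1380 is not divisible by 593; 593 is unramified.
Legendre symbol by Euler's criterion: (-345/593) ≡ (-345)^296 ≡ 1 (mod 593), i.e. (-345/593) = 1.
d is a quadratic residue mod p, hence 593 splits in O_K.

splits completely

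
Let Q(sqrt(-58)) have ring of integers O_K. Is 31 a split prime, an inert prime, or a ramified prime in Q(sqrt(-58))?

-58 mod 4 = 2, hence disc K = 4·(-58) = -232 and O_K = ℤ[√-58].
Since gcd(31, -232) = 1 the prime 31 does not ramify.
(-58/31) = 4^15 mod 31 = 1, giving Legendre symbol 1.
(-58/31) = 1, so 31 splits.

split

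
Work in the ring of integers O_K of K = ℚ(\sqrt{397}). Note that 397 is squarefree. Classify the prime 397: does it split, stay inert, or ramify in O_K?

d = 397 ≡ 1 (mod 4), so O_K = ℤ[(1+√397)/2] and disc(K) = d = 397.
disc(K) = 397 = 397·1, so p = 397 is ramified.

ramified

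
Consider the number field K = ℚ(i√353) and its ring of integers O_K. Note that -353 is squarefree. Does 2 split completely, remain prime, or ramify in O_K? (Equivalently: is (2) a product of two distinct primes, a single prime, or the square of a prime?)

ramifies in O_K

-353 mod 4 = 3, hence disc K = 4·(-353) = -1412 and O_K = ℤ[√-353].
disc(K) = -1412 = 2·(-706), so p = 2 is ramified.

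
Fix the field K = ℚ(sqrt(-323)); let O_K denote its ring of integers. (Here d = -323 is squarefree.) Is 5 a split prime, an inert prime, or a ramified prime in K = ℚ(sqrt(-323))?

5 remains inert

d = -323 ≡ 1 (mod 4), so O_K = ℤ[(1+√-323)/2] and disc(K) = d = -323.
Since gcd(5, -323) = 1 the prime 5 does not ramify.
Legendre symbol by Euler's criterion: (-323/5) ≡ (-323)^2 ≡ 4 (mod 5), i.e. (-323/5) = -1.
d is a non-residue mod p, hence 5 remains inert in O_K.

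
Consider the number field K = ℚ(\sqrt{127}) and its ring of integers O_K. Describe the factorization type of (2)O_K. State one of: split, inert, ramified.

127 mod 4 = 3, hence disc K = 4·127 = 508 and O_K = ℤ[√127].
Ramification test: 2 | 508. The prime 2 ramifies in K.

2 is ramified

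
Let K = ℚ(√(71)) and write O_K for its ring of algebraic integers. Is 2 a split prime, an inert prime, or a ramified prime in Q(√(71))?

Since 71 ≢ 1 mod 4, the ring of integers is ℤ[√71] with discriminant 4·71 = 284.
2 divides disc(K) = 284, so 2 ramifies.

ramified — (2) = 𝔭²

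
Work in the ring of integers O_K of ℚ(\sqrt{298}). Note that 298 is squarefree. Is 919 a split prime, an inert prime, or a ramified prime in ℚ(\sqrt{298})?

Since 298 ≢ 1 mod 4, the ring of integers is ℤ[√298] with discriminant 4·298 = 1192.
disc(K) = 1192 is not divisible by 919; 919 is unramified.
Euler's criterion: 298^459 mod 919 = 1. Thus (298|919) = 1.
Legendre symbol 1 ⇒ 919 is split.

919 splits in O_K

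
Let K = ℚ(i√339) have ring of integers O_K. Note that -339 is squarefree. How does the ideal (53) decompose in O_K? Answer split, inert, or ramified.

inert

-339 mod 4 = 1, hence disc K = -339 and O_K = ℤ[(1+√-339)/2].
53 ∤ -339, so 53 is unramified.
Euler's criterion: (-339)^26 mod 53 = 52. Thus (-339|53) = -1.
(-339/53) = -1, so 53 is inert.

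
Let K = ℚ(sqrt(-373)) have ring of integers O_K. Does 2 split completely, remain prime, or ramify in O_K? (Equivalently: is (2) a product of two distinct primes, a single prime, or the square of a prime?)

p ramifies

-373 mod 4 = 3, hence disc K = 4·(-373) = -1492 and O_K = ℤ[√-373].
2 divides disc(K) = -1492, so 2 ramifies.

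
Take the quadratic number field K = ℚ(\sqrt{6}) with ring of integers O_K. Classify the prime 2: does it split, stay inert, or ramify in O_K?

p ramifies

6 mod 4 = 2, hence disc K = 4·6 = 24 and O_K = ℤ[√6].
Ramification test: 2 | 24. The prime 2 ramifies in K.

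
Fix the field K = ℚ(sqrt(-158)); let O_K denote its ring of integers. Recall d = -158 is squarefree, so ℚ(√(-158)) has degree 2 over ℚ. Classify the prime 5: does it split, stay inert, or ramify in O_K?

-158 mod 4 = 2, hence disc K = 4·(-158) = -632 and O_K = ℤ[√-158].
5 ∤ -632, so 5 is unramified.
Euler's criterion: (-158)^2 mod 5 = 4. Thus (-158|5) = -1.
(-158/5) = -1, so 5 is inert.

inert — (5) stays prime in O_K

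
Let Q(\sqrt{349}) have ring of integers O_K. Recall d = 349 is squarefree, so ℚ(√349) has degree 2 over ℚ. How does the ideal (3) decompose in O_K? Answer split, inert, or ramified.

split

d = 349 ≡ 1 (mod 4), so O_K = ℤ[(1+√349)/2] and disc(K) = d = 349.
Since gcd(3, 349) = 1 the prime 3 does not ramify.
Compute (349/3) via Euler: 1^((3-1)/2) mod 3 = 1, so (349/3) = 1.
Legendre symbol 1 ⇒ 3 is split.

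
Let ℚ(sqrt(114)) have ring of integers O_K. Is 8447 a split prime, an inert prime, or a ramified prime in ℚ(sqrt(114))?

p is inert

Since 114 ≢ 1 mod 4, the ring of integers is ℤ[√114] with discriminant 4·114 = 456.
Since gcd(8447, 456) = 1 the prime 8447 does not ramify.
Legendre symbol by Euler's criterion: (114/8447) ≡ 114^4223 ≡ 8446 (mod 8447), i.e. (114/8447) = -1.
Legendre symbol -1 ⇒ 8447 is inert.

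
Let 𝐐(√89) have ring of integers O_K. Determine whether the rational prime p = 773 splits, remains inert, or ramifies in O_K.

inert — (773) stays prime in O_K

Since 89 ≡ 1 mod 4, the ring of integers is ℤ[(1+√89)/2] with discriminant 89.
Since gcd(773, 89) = 1 the prime 773 does not ramify.
Euler's criterion: 89^386 mod 773 = 772. Thus (89|773) = -1.
(89/773) = -1, so 773 is inert.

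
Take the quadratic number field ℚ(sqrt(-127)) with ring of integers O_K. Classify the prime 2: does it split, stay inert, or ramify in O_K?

-127 mod 4 = 1, hence disc K = -127 and O_K = ℤ[(1+√-127)/2].
2 ∤ -127, so 2 is unramified.
d ≡ 1 (mod 8); the supplementary law gives 2 split.

split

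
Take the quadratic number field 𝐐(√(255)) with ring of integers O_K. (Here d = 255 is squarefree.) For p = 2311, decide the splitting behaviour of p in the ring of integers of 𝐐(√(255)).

2311 remains inert

Since 255 ≢ 1 mod 4, the ring of integers is ℤ[√255] with discriminant 4·255 = 1020.
2311 ∤ 1020, so 2311 is unramified.
(255/2311) = 255^1155 mod 2311 = 2310, giving Legendre symbol -1.
Legendre symbol -1 ⇒ 2311 is inert.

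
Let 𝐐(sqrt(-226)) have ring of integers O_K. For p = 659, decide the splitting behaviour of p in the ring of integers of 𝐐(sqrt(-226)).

659 remains inert

-226 mod 4 = 2, hence disc K = 4·(-226) = -904 and O_K = ℤ[√-226].
disc(K) = -904 is not divisible by 659; 659 is unramified.
Legendre symbol by Euler's criterion: (-226/659) ≡ (-226)^329 ≡ 658 (mod 659), i.e. (-226/659) = -1.
Legendre symbol -1 ⇒ 659 is inert.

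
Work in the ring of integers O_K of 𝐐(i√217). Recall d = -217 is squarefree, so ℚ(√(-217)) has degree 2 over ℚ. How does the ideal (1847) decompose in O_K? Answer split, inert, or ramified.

p splits

Since -217 ≢ 1 mod 4, the ring of integers is ℤ[√-217] with discriminant 4·(-217) = -868.
1847 ∤ -868, so 1847 is unramified.
(-217/1847) = 1630^923 mod 1847 = 1, giving Legendre symbol 1.
(-217/1847) = 1, so 1847 splits.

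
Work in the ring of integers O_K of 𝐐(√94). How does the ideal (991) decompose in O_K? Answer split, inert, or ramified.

Since 94 ≢ 1 mod 4, the ring of integers is ℤ[√94] with discriminant 4·94 = 376.
991 ∤ 376, so 991 is unramified.
Legendre symbol by Euler's criterion: (94/991) ≡ 94^495 ≡ 990 (mod 991), i.e. (94/991) = -1.
(94/991) = -1, so 991 is inert.

remains prime (inert)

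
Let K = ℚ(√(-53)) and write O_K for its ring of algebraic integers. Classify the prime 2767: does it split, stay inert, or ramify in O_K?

inert

d = -53 ≡ 3 (mod 4), so O_K = ℤ[√-53] and disc(K) = 4d = -212.
2767 ∤ -212, so 2767 is unramified.
Legendre symbol by Euler's criterion: (-53/2767) ≡ (-53)^1383 ≡ 2766 (mod 2767), i.e. (-53/2767) = -1.
(-53/2767) = -1, so 2767 is inert.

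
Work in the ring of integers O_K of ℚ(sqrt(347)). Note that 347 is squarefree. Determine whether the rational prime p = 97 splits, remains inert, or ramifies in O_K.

Since 347 ≢ 1 mod 4, the ring of integers is ℤ[√347] with discriminant 4·347 = 1388.
97 ∤ 1388, so 97 is unramified.
Euler's criterion: 347^48 mod 97 = 96. Thus (347|97) = -1.
(347/97) = -1, so 97 is inert.

remains prime (inert)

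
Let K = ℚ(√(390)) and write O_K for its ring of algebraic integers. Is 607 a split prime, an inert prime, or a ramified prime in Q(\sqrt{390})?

390 mod 4 = 2, hence disc K = 4·390 = 1560 and O_K = ℤ[√390].
Since gcd(607, 1560) = 1 the prime 607 does not ramify.
Legendre symbol by Euler's criterion: (390/607) ≡ 390^303 ≡ 1 (mod 607), i.e. (390/607) = 1.
Legendre symbol 1 ⇒ 607 is split.

p splits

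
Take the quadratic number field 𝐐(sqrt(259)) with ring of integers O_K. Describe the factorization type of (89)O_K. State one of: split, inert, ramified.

259 mod 4 = 3, hence disc K = 4·259 = 1036 and O_K = ℤ[√259].
disc(K) = 1036 is not divisible by 89; 89 is unramified.
Legendre symbol by Euler's criterion: (259/89) ≡ 259^44 ≡ 1 (mod 89), i.e. (259/89) = 1.
Legendre symbol 1 ⇒ 89 is split.

89 splits in O_K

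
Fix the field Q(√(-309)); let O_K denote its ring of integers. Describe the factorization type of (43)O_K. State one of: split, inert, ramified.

-309 mod 4 = 3, hence disc K = 4·(-309) = -1236 and O_K = ℤ[√-309].
Since gcd(43, -1236) = 1 the prime 43 does not ramify.
Compute (-309/43) via Euler: 35^((43-1)/2) mod 43 = 1, so (-309/43) = 1.
Legendre symbol 1 ⇒ 43 is split.

43 splits in O_K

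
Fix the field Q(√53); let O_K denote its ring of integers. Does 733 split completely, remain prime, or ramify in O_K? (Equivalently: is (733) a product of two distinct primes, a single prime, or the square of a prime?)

splits completely

d = 53 ≡ 1 (mod 4), so O_K = ℤ[(1+√53)/2] and disc(K) = d = 53.
disc(K) = 53 is not divisible by 733; 733 is unramified.
Legendre symbol by Euler's criterion: (53/733) ≡ 53^366 ≡ 1 (mod 733), i.e. (53/733) = 1.
(53/733) = 1, so 733 splits.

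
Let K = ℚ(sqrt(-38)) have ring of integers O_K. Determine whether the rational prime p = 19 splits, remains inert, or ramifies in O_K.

d = -38 ≡ 2 (mod 4), so O_K = ℤ[√-38] and disc(K) = 4d = -152.
Ramification test: 19 | -152. The prime 19 ramifies in K.

p ramifies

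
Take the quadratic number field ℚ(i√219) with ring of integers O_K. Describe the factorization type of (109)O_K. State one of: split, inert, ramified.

d = -219 ≡ 1 (mod 4), so O_K = ℤ[(1+√-219)/2] and disc(K) = d = -219.
109 ∤ -219, so 109 is unramified.
Euler's criterion: (-219)^54 mod 109 = 1. Thus (-219|109) = 1.
(-219/109) = 1, so 109 splits.

splits completely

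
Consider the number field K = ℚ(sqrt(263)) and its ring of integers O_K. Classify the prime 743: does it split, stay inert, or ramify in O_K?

263 mod 4 = 3, hence disc K = 4·263 = 1052 and O_K = ℤ[√263].
743 ∤ 1052, so 743 is unramified.
Legendre symbol by Euler's criterion: (263/743) ≡ 263^371 ≡ 1 (mod 743), i.e. (263/743) = 1.
d is a quadratic residue mod p, hence 743 splits in O_K.

splits completely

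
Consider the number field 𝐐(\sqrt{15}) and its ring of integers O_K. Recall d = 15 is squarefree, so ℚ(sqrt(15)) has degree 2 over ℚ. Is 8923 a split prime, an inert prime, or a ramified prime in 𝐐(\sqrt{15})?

Since 15 ≢ 1 mod 4, the ring of integers is ℤ[√15] with discriminant 4·15 = 60.
Since gcd(8923, 60) = 1 the prime 8923 does not ramify.
(15/8923) = 15^4461 mod 8923 = 1, giving Legendre symbol 1.
(15/8923) = 1, so 8923 splits.

p splits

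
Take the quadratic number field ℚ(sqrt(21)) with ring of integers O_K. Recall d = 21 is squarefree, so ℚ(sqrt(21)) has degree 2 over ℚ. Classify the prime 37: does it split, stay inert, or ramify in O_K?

d = 21 ≡ 1 (mod 4), so O_K = ℤ[(1+√21)/2] and disc(K) = d = 21.
37 ∤ 21, so 37 is unramified.
Euler's criterion: 21^18 mod 37 = 1. Thus (21|37) = 1.
Legendre symbol 1 ⇒ 37 is split.

split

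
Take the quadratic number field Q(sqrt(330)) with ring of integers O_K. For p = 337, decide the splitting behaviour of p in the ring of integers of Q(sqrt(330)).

330 mod 4 = 2, hence disc K = 4·330 = 1320 and O_K = ℤ[√330].
Since gcd(337, 1320) = 1 the prime 337 does not ramify.
Euler's criterion: 330^168 mod 337 = 1. Thus (330|337) = 1.
(330/337) = 1, so 337 splits.

p splits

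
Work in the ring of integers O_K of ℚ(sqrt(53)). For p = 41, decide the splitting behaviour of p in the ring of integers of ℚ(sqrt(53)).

p is inert

53 mod 4 = 1, hence disc K = 53 and O_K = ℤ[(1+√53)/2].
disc(K) = 53 is not divisible by 41; 41 is unramified.
(53/41) = 12^20 mod 41 = 40, giving Legendre symbol -1.
d is a non-residue mod p, hence 41 remains inert in O_K.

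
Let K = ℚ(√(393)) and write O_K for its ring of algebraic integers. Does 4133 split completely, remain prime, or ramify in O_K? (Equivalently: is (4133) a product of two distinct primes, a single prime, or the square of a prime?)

split

393 mod 4 = 1, hence disc K = 393 and O_K = ℤ[(1+√393)/2].
disc(K) = 393 is not divisible by 4133; 4133 is unramified.
Euler's criterion: 393^2066 mod 4133 = 1. Thus (393|4133) = 1.
Legendre symbol 1 ⇒ 4133 is split.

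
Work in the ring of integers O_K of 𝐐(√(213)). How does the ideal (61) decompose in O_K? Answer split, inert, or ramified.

inert — (61) stays prime in O_K

d = 213 ≡ 1 (mod 4), so O_K = ℤ[(1+√213)/2] and disc(K) = d = 213.
61 ∤ 213, so 61 is unramified.
(213/61) = 30^30 mod 61 = 60, giving Legendre symbol -1.
(213/61) = -1, so 61 is inert.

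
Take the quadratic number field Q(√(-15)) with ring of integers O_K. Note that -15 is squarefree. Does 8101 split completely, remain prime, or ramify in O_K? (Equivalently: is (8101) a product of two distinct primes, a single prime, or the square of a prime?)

-15 mod 4 = 1, hence disc K = -15 and O_K = ℤ[(1+√-15)/2].
disc(K) = -15 is not divisible by 8101; 8101 is unramified.
(-15/8101) = 8086^4050 mod 8101 = 1, giving Legendre symbol 1.
d is a quadratic residue mod p, hence 8101 splits in O_K.

8101 splits in O_K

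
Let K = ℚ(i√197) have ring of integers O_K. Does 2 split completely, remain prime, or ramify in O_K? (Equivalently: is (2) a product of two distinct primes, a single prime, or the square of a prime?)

-197 mod 4 = 3, hence disc K = 4·(-197) = -788 and O_K = ℤ[√-197].
disc(K) = -788 = 2·(-394), so p = 2 is ramified.

ramified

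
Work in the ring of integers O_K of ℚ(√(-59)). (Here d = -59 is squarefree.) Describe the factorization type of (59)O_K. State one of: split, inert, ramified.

59 is ramified

-59 mod 4 = 1, hence disc K = -59 and O_K = ℤ[(1+√-59)/2].
59 divides disc(K) = -59, so 59 ramifies.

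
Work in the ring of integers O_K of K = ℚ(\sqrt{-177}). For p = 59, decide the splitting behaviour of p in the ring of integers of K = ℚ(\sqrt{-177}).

d = -177 ≡ 3 (mod 4), so O_K = ℤ[√-177] and disc(K) = 4d = -708.
Ramification test: 59 | -708. The prime 59 ramifies in K.

ramified — (59) = 𝔭²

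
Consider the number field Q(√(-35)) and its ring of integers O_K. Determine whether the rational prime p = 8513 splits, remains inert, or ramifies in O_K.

inert — (8513) stays prime in O_K

d = -35 ≡ 1 (mod 4), so O_K = ℤ[(1+√-35)/2] and disc(K) = d = -35.
disc(K) = -35 is not divisible by 8513; 8513 is unramified.
(-35/8513) = 8478^4256 mod 8513 = 8512, giving Legendre symbol -1.
d is a non-residue mod p, hence 8513 remains inert in O_K.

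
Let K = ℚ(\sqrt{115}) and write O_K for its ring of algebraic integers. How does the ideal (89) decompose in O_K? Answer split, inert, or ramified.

d = 115 ≡ 3 (mod 4), so O_K = ℤ[√115] and disc(K) = 4d = 460.
Since gcd(89, 460) = 1 the prime 89 does not ramify.
Euler's criterion: 115^44 mod 89 = 88. Thus (115|89) = -1.
d is a non-residue mod p, hence 89 remains inert in O_K.

remains prime (inert)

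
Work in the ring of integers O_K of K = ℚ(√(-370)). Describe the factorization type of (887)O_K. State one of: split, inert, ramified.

split

d = -370 ≡ 2 (mod 4), so O_K = ℤ[√-370] and disc(K) = 4d = -1480.
887 ∤ -1480, so 887 is unramified.
Legendre symbol by Euler's criterion: (-370/887) ≡ (-370)^443 ≡ 1 (mod 887), i.e. (-370/887) = 1.
(-370/887) = 1, so 887 splits.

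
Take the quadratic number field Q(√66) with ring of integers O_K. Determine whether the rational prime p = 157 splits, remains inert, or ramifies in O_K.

p is inert

d = 66 ≡ 2 (mod 4), so O_K = ℤ[√66] and disc(K) = 4d = 264.
disc(K) = 264 is not divisible by 157; 157 is unramified.
(66/157) = 66^78 mod 157 = 156, giving Legendre symbol -1.
Legendre symbol -1 ⇒ 157 is inert.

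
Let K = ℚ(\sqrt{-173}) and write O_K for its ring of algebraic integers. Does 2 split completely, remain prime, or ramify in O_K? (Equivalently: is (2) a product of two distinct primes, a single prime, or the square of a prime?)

ramified

-173 mod 4 = 3, hence disc K = 4·(-173) = -692 and O_K = ℤ[√-173].
Ramification test: 2 | -692. The prime 2 ramifies in K.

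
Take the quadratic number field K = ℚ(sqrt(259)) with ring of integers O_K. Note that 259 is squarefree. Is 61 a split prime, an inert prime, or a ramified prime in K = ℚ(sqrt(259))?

61 splits in O_K

d = 259 ≡ 3 (mod 4), so O_K = ℤ[√259] and disc(K) = 4d = 1036.
61 ∤ 1036, so 61 is unramified.
Compute (259/61) via Euler: 15^((61-1)/2) mod 61 = 1, so (259/61) = 1.
(259/61) = 1, so 61 splits.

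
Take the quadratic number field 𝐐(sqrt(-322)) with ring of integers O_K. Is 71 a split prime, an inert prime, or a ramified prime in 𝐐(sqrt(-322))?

Since -322 ≢ 1 mod 4, the ring of integers is ℤ[√-322] with discriminant 4·(-322) = -1288.
Since gcd(71, -1288) = 1 the prime 71 does not ramify.
(-322/71) = 33^35 mod 71 = 70, giving Legendre symbol -1.
(-322/71) = -1, so 71 is inert.

71 remains inert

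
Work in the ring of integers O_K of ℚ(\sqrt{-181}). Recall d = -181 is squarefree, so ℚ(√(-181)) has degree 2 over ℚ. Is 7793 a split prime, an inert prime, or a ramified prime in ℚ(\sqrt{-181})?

d = -181 ≡ 3 (mod 4), so O_K = ℤ[√-181] and disc(K) = 4d = -724.
7793 ∤ -724, so 7793 is unramified.
(-181/7793) = 7612^3896 mod 7793 = 7792, giving Legendre symbol -1.
d is a non-residue mod p, hence 7793 remains inert in O_K.

remains prime (inert)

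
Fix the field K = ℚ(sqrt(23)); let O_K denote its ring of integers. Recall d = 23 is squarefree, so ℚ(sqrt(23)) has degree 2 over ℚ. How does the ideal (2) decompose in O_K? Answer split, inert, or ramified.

Since 23 ≢ 1 mod 4, the ring of integers is ℤ[√23] with discriminant 4·23 = 92.
disc(K) = 92 = 2·46, so p = 2 is ramified.

ramified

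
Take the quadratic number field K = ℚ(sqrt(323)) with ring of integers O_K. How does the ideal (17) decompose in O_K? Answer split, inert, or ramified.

ramified

d = 323 ≡ 3 (mod 4), so O_K = ℤ[√323] and disc(K) = 4d = 1292.
disc(K) = 1292 = 17·76, so p = 17 is ramified.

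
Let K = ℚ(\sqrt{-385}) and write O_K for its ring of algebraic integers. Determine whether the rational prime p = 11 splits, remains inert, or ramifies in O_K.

ramified

-385 mod 4 = 3, hence disc K = 4·(-385) = -1540 and O_K = ℤ[√-385].
disc(K) = -1540 = 11·(-140), so p = 11 is ramified.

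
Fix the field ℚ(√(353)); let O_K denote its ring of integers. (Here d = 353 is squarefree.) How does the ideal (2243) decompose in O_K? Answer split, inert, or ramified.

2243 remains inert

Since 353 ≡ 1 mod 4, the ring of integers is ℤ[(1+√353)/2] with discriminant 353.
Since gcd(2243, 353) = 1 the prime 2243 does not ramify.
(353/2243) = 353^1121 mod 2243 = 2242, giving Legendre symbol -1.
d is a non-residue mod p, hence 2243 remains inert in O_K.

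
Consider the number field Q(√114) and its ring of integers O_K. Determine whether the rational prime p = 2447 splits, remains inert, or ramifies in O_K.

2447 splits in O_K

114 mod 4 = 2, hence disc K = 4·114 = 456 and O_K = ℤ[√114].
disc(K) = 456 is not divisible by 2447; 2447 is unramified.
(114/2447) = 114^1223 mod 2447 = 1, giving Legendre symbol 1.
(114/2447) = 1, so 2447 splits.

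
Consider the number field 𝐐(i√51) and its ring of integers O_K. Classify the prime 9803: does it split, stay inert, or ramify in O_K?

Since -51 ≡ 1 mod 4, the ring of integers is ℤ[(1+√-51)/2] with discriminant -51.
disc(K) = -51 is not divisible by 9803; 9803 is unramified.
Legendre symbol by Euler's criterion: (-51/9803) ≡ (-51)^4901 ≡ 1 (mod 9803), i.e. (-51/9803) = 1.
(-51/9803) = 1, so 9803 splits.

9803 splits in O_K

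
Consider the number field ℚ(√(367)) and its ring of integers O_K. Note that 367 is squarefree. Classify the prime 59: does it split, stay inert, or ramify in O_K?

remains prime (inert)

367 mod 4 = 3, hence disc K = 4·367 = 1468 and O_K = ℤ[√367].
disc(K) = 1468 is not divisible by 59; 59 is unramified.
Legendre symbol by Euler's criterion: (367/59) ≡ 367^29 ≡ 58 (mod 59), i.e. (367/59) = -1.
Legendre symbol -1 ⇒ 59 is inert.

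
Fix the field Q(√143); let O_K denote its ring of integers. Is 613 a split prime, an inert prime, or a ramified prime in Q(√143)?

p splits

143 mod 4 = 3, hence disc K = 4·143 = 572 and O_K = ℤ[√143].
Since gcd(613, 572) = 1 the prime 613 does not ramify.
Compute (143/613) via Euler: 143^((613-1)/2) mod 613 = 1, so (143/613) = 1.
d is a quadratic residue mod p, hence 613 splits in O_K.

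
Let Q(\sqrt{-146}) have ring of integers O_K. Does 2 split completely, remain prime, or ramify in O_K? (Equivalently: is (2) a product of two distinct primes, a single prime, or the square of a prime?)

-146 mod 4 = 2, hence disc K = 4·(-146) = -584 and O_K = ℤ[√-146].
2 divides disc(K) = -584, so 2 ramifies.

ramified — (2) = 𝔭²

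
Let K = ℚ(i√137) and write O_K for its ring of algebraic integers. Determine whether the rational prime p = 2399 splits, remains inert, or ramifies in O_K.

split — (2399) = 𝔭₁𝔭₂ with 𝔭₁ ≠ 𝔭₂

-137 mod 4 = 3, hence disc K = 4·(-137) = -548 and O_K = ℤ[√-137].
2399 ∤ -548, so 2399 is unramified.
(-137/2399) = 2262^1199 mod 2399 = 1, giving Legendre symbol 1.
(-137/2399) = 1, so 2399 splits.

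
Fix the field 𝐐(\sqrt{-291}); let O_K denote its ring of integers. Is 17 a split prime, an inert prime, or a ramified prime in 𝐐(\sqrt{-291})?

splits completely

-291 mod 4 = 1, hence disc K = -291 and O_K = ℤ[(1+√-291)/2].
disc(K) = -291 is not divisible by 17; 17 is unramified.
Euler's criterion: (-291)^8 mod 17 = 1. Thus (-291|17) = 1.
(-291/17) = 1, so 17 splits.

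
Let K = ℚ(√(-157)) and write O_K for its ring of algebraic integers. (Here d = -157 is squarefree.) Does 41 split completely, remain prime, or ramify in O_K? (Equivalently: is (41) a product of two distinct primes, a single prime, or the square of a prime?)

d = -157 ≡ 3 (mod 4), so O_K = ℤ[√-157] and disc(K) = 4d = -628.
41 ∤ -628, so 41 is unramified.
Legendre symbol by Euler's criterion: (-157/41) ≡ (-157)^20 ≡ 40 (mod 41), i.e. (-157/41) = -1.
Legendre symbol -1 ⇒ 41 is inert.

remains prime (inert)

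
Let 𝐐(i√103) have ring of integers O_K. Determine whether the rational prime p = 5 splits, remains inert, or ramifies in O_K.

Since -103 ≡ 1 mod 4, the ring of integers is ℤ[(1+√-103)/2] with discriminant -103.
Since gcd(5, -103) = 1 the prime 5 does not ramify.
Legendre symbol by Euler's criterion: (-103/5) ≡ (-103)^2 ≡ 4 (mod 5), i.e. (-103/5) = -1.
d is a non-residue mod p, hence 5 remains inert in O_K.

5 remains inert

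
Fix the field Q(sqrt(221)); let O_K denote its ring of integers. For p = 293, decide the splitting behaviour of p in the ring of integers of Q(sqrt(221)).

remains prime (inert)

221 mod 4 = 1, hence disc K = 221 and O_K = ℤ[(1+√221)/2].
Since gcd(293, 221) = 1 the prime 293 does not ramify.
Legendre symbol by Euler's criterion: (221/293) ≡ 221^146 ≡ 292 (mod 293), i.e. (221/293) = -1.
d is a non-residue mod p, hence 293 remains inert in O_K.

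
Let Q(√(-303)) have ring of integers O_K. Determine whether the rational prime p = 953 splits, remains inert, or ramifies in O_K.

p splits

Since -303 ≡ 1 mod 4, the ring of integers is ℤ[(1+√-303)/2] with discriminant -303.
Since gcd(953, -303) = 1 the prime 953 does not ramify.
(-303/953) = 650^476 mod 953 = 1, giving Legendre symbol 1.
d is a quadratic residue mod p, hence 953 splits in O_K.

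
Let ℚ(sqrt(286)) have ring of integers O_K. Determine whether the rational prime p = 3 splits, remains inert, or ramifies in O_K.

split

Since 286 ≢ 1 mod 4, the ring of integers is ℤ[√286] with discriminant 4·286 = 1144.
disc(K) = 1144 is not divisible by 3; 3 is unramified.
Legendre symbol by Euler's criterion: (286/3) ≡ 286^1 ≡ 1 (mod 3), i.e. (286/3) = 1.
(286/3) = 1, so 3 splits.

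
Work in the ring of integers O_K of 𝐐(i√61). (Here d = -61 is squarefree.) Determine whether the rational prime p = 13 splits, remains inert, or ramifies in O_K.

d = -61 ≡ 3 (mod 4), so O_K = ℤ[√-61] and disc(K) = 4d = -244.
Since gcd(13, -244) = 1 the prime 13 does not ramify.
Legendre symbol by Euler's criterion: (-61/13) ≡ (-61)^6 ≡ 1 (mod 13), i.e. (-61/13) = 1.
d is a quadratic residue mod p, hence 13 splits in O_K.

split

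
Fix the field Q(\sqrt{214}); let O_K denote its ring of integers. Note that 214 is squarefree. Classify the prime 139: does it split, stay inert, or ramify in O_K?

remains prime (inert)

d = 214 ≡ 2 (mod 4), so O_K = ℤ[√214] and disc(K) = 4d = 856.
disc(K) = 856 is not divisible by 139; 139 is unramified.
Compute (214/139) via Euler: 75^((139-1)/2) mod 139 = 138, so (214/139) = -1.
(214/139) = -1, so 139 is inert.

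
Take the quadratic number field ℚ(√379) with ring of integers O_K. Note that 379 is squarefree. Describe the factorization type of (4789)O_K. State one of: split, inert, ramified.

inert

Since 379 ≢ 1 mod 4, the ring of integers is ℤ[√379] with discriminant 4·379 = 1516.
4789 ∤ 1516, so 4789 is unramified.
Euler's criterion: 379^2394 mod 4789 = 4788. Thus (379|4789) = -1.
Legendre symbol -1 ⇒ 4789 is inert.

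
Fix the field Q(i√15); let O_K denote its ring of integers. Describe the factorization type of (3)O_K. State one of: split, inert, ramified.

Since -15 ≡ 1 mod 4, the ring of integers is ℤ[(1+√-15)/2] with discriminant -15.
Ramification test: 3 | -15. The prime 3 ramifies in K.

ramified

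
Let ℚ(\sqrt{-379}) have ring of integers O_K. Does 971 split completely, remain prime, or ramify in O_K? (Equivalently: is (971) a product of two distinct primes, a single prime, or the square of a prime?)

splits completely

-379 mod 4 = 1, hence disc K = -379 and O_K = ℤ[(1+√-379)/2].
disc(K) = -379 is not divisible by 971; 971 is unramified.
(-379/971) = 592^485 mod 971 = 1, giving Legendre symbol 1.
d is a quadratic residue mod p, hence 971 splits in O_K.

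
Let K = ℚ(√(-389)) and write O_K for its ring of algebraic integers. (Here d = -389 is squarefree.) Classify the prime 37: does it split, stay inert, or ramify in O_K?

inert

d = -389 ≡ 3 (mod 4), so O_K = ℤ[√-389] and disc(K) = 4d = -1556.
disc(K) = -1556 is not divisible by 37; 37 is unramified.
Compute (-389/37) via Euler: 18^((37-1)/2) mod 37 = 36, so (-389/37) = -1.
Legendre symbol -1 ⇒ 37 is inert.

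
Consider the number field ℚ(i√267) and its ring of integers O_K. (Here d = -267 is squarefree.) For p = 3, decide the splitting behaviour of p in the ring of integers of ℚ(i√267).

d = -267 ≡ 1 (mod 4), so O_K = ℤ[(1+√-267)/2] and disc(K) = d = -267.
Ramification test: 3 | -267. The prime 3 ramifies in K.

ramified — (3) = 𝔭²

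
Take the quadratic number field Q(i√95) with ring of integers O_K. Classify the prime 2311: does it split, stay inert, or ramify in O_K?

inert

d = -95 ≡ 1 (mod 4), so O_K = ℤ[(1+√-95)/2] and disc(K) = d = -95.
2311 ∤ -95, so 2311 is unramified.
Compute (-95/2311) via Euler: 2216^((2311-1)/2) mod 2311 = 2310, so (-95/2311) = -1.
Legendre symbol -1 ⇒ 2311 is inert.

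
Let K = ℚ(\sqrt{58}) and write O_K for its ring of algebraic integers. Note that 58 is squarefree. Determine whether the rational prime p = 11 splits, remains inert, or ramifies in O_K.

d = 58 ≡ 2 (mod 4), so O_K = ℤ[√58] and disc(K) = 4d = 232.
Since gcd(11, 232) = 1 the prime 11 does not ramify.
(58/11) = 3^5 mod 11 = 1, giving Legendre symbol 1.
(58/11) = 1, so 11 splits.

splits completely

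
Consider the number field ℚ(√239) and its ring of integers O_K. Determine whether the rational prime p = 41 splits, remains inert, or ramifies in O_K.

p is inert

239 mod 4 = 3, hence disc K = 4·239 = 956 and O_K = ℤ[√239].
41 ∤ 956, so 41 is unramified.
Legendre symbol by Euler's criterion: (239/41) ≡ 239^20 ≡ 40 (mod 41), i.e. (239/41) = -1.
d is a non-residue mod p, hence 41 remains inert in O_K.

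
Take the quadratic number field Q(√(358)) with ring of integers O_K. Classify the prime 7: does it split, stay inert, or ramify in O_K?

split

358 mod 4 = 2, hence disc K = 4·358 = 1432 and O_K = ℤ[√358].
7 ∤ 1432, so 7 is unramified.
Euler's criterion: 358^3 mod 7 = 1. Thus (358|7) = 1.
d is a quadratic residue mod p, hence 7 splits in O_K.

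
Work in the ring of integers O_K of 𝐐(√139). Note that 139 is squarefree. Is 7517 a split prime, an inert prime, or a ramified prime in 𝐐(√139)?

splits completely

Since 139 ≢ 1 mod 4, the ring of integers is ℤ[√139] with discriminant 4·139 = 556.
Since gcd(7517, 556) = 1 the prime 7517 does not ramify.
(139/7517) = 139^3758 mod 7517 = 1, giving Legendre symbol 1.
d is a quadratic residue mod p, hence 7517 splits in O_K.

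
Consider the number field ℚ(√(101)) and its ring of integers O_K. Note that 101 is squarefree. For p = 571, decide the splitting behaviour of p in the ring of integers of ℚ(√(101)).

d = 101 ≡ 1 (mod 4), so O_K = ℤ[(1+√101)/2] and disc(K) = d = 101.
Since gcd(571, 101) = 1 the prime 571 does not ramify.
(101/571) = 101^285 mod 571 = 570, giving Legendre symbol -1.
d is a non-residue mod p, hence 571 remains inert in O_K.

inert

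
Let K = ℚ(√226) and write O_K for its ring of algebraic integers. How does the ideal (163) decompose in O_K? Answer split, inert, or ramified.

163 remains inert

d = 226 ≡ 2 (mod 4), so O_K = ℤ[√226] and disc(K) = 4d = 904.
163 ∤ 904, so 163 is unramified.
(226/163) = 63^81 mod 163 = 162, giving Legendre symbol -1.
Legendre symbol -1 ⇒ 163 is inert.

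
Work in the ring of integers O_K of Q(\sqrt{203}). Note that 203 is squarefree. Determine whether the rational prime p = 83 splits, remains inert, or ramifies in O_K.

203 mod 4 = 3, hence disc K = 4·203 = 812 and O_K = ℤ[√203].
83 ∤ 812, so 83 is unramified.
Compute (203/83) via Euler: 37^((83-1)/2) mod 83 = 1, so (203/83) = 1.
d is a quadratic residue mod p, hence 83 splits in O_K.

split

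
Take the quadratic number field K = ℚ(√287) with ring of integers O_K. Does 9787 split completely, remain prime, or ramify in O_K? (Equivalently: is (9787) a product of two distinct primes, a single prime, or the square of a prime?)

Since 287 ≢ 1 mod 4, the ring of integers is ℤ[√287] with discriminant 4·287 = 1148.
9787 ∤ 1148, so 9787 is unramified.
Euler's criterion: 287^4893 mod 9787 = 1. Thus (287|9787) = 1.
Legendre symbol 1 ⇒ 9787 is split.

split — (9787) = 𝔭₁𝔭₂ with 𝔭₁ ≠ 𝔭₂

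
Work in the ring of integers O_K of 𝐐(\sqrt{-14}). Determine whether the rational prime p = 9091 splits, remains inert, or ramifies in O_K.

d = -14 ≡ 2 (mod 4), so O_K = ℤ[√-14] and disc(K) = 4d = -56.
Since gcd(9091, -56) = 1 the prime 9091 does not ramify.
Legendre symbol by Euler's criterion: (-14/9091) ≡ (-14)^4545 ≡ 1 (mod 9091), i.e. (-14/9091) = 1.
d is a quadratic residue mod p, hence 9091 splits in O_K.

splits completely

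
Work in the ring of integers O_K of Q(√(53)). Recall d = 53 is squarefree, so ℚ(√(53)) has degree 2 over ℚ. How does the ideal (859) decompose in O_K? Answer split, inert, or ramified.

53 mod 4 = 1, hence disc K = 53 and O_K = ℤ[(1+√53)/2].
Since gcd(859, 53) = 1 the prime 859 does not ramify.
Legendre symbol by Euler's criterion: (53/859) ≡ 53^429 ≡ 1 (mod 859), i.e. (53/859) = 1.
Legendre symbol 1 ⇒ 859 is split.

p splits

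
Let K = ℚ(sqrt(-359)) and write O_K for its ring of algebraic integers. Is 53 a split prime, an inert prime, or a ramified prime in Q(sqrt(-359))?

remains prime (inert)

d = -359 ≡ 1 (mod 4), so O_K = ℤ[(1+√-359)/2] and disc(K) = d = -359.
53 ∤ -359, so 53 is unramified.
Legendre symbol by Euler's criterion: (-359/53) ≡ (-359)^26 ≡ 52 (mod 53), i.e. (-359/53) = -1.
Legendre symbol -1 ⇒ 53 is inert.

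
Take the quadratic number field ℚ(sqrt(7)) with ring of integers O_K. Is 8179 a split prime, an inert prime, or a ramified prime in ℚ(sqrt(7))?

split — (8179) = 𝔭₁𝔭₂ with 𝔭₁ ≠ 𝔭₂

7 mod 4 = 3, hence disc K = 4·7 = 28 and O_K = ℤ[√7].
Since gcd(8179, 28) = 1 the prime 8179 does not ramify.
Euler's criterion: 7^4089 mod 8179 = 1. Thus (7|8179) = 1.
Legendre symbol 1 ⇒ 8179 is split.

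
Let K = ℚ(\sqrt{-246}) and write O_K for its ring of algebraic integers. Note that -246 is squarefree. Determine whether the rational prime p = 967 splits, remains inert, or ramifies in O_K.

d = -246 ≡ 2 (mod 4), so O_K = ℤ[√-246] and disc(K) = 4d = -984.
disc(K) = -984 is not divisible by 967; 967 is unramified.
Compute (-246/967) via Euler: 721^((967-1)/2) mod 967 = 966, so (-246/967) = -1.
Legendre symbol -1 ⇒ 967 is inert.

inert — (967) stays prime in O_K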